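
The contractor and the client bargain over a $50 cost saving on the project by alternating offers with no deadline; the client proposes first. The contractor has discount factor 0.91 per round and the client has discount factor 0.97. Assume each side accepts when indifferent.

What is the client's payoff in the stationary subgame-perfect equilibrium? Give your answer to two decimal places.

Let x be the client's share when the client proposes and y be the contractor's share when the contractor proposes.
The contractor accepts iff offered ≥ 0.91·y, so x = 50 − 0.91y. Symmetrically y = 50 − 0.97x.
Substituting: x = 50 − 0.91(50 − 0.97x), giving x(1 − 0.97·0.91) = 50(1 − 0.91).
So x = 50 × 0.09 / 0.1173 ≈ 38.3632, and the contractor receives 50 − x ≈ 11.6368.

38.36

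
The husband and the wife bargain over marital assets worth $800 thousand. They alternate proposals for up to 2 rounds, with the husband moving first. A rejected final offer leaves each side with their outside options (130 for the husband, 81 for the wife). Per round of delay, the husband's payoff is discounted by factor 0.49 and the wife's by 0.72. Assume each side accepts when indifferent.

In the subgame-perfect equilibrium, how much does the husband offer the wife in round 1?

482.4

Round 2 (the wife proposes): the husband gets 130 if talks fail, so the wife offers 130 and keeps 670.
Round 1 (the husband proposes): the wife can get 670 next round, worth 0.72 × 670 = 482.4 now. The husband offers 482.4 and keeps 800 − 482.4 = 317.6.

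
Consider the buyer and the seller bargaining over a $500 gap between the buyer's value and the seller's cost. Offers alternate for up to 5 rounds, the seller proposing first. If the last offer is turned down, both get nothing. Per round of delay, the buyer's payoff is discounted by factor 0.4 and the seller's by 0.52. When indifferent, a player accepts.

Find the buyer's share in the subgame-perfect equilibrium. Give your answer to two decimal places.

115.97

By backward induction:
Round 5 (the seller proposes): rejection yields 0 for the buyer; the seller offers 0 and keeps 500.
Round 4 (the buyer proposes): the seller can get 500 next round, worth 0.52 × 500 = 260 now. The buyer offers 260 and keeps 500 − 260 = 240.
Round 3 (the seller proposes): the buyer can get 240 next round, worth 0.4 × 240 = 96 now; the seller offers that and keeps 404.
Round 2 (the buyer proposes): the seller can get 404 next round, worth 0.52 × 404 = 210.08 now; the buyer offers that and keeps 289.92.
Round 1 (the seller proposes): the buyer can get 289.92 next round, worth 0.4 × 289.92 = 115.968 now; the seller offers that and keeps 384.032.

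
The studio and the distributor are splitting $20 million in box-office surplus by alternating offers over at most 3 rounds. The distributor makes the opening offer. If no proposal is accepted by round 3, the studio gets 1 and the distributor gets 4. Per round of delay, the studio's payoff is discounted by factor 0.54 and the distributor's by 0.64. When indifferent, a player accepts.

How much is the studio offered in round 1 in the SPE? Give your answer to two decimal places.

Round 3 (the distributor proposes): the studio gets 1 if talks fail, so the distributor offers 1 and keeps 19.
Round 2 (the studio proposes): the distributor can get 19 next round, worth 0.64 × 19 = 12.16 now. The studio offers 12.16 and keeps 20 − 12.16 = 7.84.
Round 1 (the distributor proposes): the studio can get 7.84 next round, worth 0.54 × 7.84 = 4.2336 now. The distributor offers 4.2336 and keeps 20 − 4.2336 = 15.7664.

4.23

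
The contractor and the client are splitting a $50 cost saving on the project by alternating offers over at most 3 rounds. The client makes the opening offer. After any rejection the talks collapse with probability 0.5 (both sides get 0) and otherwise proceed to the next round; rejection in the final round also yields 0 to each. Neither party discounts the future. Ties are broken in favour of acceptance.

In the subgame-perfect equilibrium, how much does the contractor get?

12.5

Round 3 (the client proposes): rejection yields 0 for the contractor; the client offers 0 and keeps 50.
Round 2 (the contractor proposes): rejecting gives the client an expected 0.5 × 50 = 25; the contractor offers that and keeps 25.
Round 1 (the client proposes): rejecting gives the contractor an expected 0.5 × 25 = 12.5. The client offers 12.5 and keeps 50 − 12.5 = 37.5.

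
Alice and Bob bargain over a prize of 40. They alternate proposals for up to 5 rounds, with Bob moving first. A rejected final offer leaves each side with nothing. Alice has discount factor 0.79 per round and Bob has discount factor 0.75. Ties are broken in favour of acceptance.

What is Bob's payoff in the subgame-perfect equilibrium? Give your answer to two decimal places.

Round 5 (Bob proposes): rejection yields 0 for Alice; Bob offers 0 and keeps 40.
Round 4 (Alice proposes): Bob can get 40 next round, worth 0.75 × 40 = 30 now. Alice offers 30 and keeps 40 − 30 = 10.
Round 3 (Bob proposes): Alice can get 10 next round, worth 0.79 × 10 = 7.9 now; Bob offers that and keeps 32.1.
Round 2 (Alice proposes): Bob can get 32.1 next round, worth 0.75 × 32.1 = 24.075 now, so Alice offers 24.075, keeping 15.925.
Round 1 (Bob proposes): Alice can get 15.925 next round, worth 0.79 × 15.925 = 12.58075 now, so Bob offers 12.58075, keeping 27.41925.

27.42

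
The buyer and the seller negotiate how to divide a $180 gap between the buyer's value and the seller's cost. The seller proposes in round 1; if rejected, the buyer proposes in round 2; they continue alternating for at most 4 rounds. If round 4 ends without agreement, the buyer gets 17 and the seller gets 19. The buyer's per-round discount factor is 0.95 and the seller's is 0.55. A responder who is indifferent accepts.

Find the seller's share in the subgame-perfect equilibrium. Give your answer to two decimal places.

Round 4 (the buyer proposes): the seller gets 19 if talks fail, so the buyer offers 19 and keeps 161.
Round 3 (the seller proposes): the buyer can get 161 next round, worth 0.95 × 161 = 152.95 now, so the seller offers 152.95, keeping 27.05.
Round 2 (the buyer proposes): the seller can get 27.05 next round, worth 0.55 × 27.05 = 14.8775 now. The buyer offers 14.8775 and keeps 180 − 14.8775 = 165.1225.
Round 1 (the seller proposes): the buyer can get 165.1225 next round, worth 0.95 × 165.1225 = 156.866375 now; the seller offers that and keeps 23.133625.

23.13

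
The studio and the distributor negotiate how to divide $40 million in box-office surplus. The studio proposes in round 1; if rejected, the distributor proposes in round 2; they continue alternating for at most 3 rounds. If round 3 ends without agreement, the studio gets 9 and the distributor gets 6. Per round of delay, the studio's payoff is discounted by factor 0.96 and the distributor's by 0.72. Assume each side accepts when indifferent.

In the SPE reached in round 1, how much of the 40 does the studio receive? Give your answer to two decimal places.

Round 3 (the studio proposes): the distributor gets 6 if talks fail, so the studio offers 6 and keeps 34.
Round 2 (the distributor proposes): the studio can get 34 next round, worth 0.96 × 34 = 32.64 now. The distributor offers 32.64 and keeps 40 − 32.64 = 7.36.
Round 1 (the studio proposes): the distributor can get 7.36 next round, worth 0.72 × 7.36 = 5.2992 now. The studio offers 5.2992 and keeps 40 − 5.2992 = 34.7008.

34.70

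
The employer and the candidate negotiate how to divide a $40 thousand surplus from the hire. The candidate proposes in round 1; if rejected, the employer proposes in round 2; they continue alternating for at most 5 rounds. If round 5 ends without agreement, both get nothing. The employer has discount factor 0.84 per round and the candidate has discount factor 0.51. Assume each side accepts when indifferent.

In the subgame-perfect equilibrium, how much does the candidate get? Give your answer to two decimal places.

Round 5 (the candidate proposes): the employer will accept anything ≥ 0, so the candidate offers 0 and keeps 40.
Round 4 (the employer proposes): the candidate can get 40 next round, worth 0.51 × 40 = 20.4 now, so the employer offers 20.4, keeping 19.6.
Round 3 (the candidate proposes): the employer can get 19.6 next round, worth 0.84 × 19.6 = 16.464 now, so the candidate offers 16.464, keeping 23.536.
Round 2 (the employer proposes): the candidate can get 23.536 next round, worth 0.51 × 23.536 = 12.00336 now; the employer offers that and keeps 27.99664.
Round 1 (the candidate proposes): the employer can get 27.99664 next round, worth 0.84 × 27.99664 = 23.5171776 now; the candidate offers that and keeps 16.4828224.

16.48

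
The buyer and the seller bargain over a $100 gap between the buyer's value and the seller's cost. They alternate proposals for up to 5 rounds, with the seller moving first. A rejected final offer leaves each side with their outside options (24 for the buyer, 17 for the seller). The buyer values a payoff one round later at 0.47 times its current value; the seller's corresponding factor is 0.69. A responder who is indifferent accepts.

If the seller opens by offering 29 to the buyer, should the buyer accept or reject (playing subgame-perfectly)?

Work out the buyer's continuation value if the offer is rejected.
Round 5 (the seller proposes): the buyer gets 24 if talks fail, so the seller offers 24 and keeps 76.
Round 4 (the buyer proposes): the seller can get 76 next round, worth 0.69 × 76 = 52.44 now. The buyer offers 52.44 and keeps 100 − 52.44 = 47.56.
Round 3 (the seller proposes): the buyer can get 47.56 next round, worth 0.47 × 47.56 = 22.3532 now, so the seller offers 22.3532, keeping 77.6468.
Round 2 (the buyer proposes): the seller can get 77.6468 next round, worth 0.69 × 77.6468 = 53.576292 now; the buyer offers that and keeps 46.423708.
So by rejecting in round 1, the buyer gets 46.423708 next round, worth 0.47 × 46.423708 = 21.81914276 now.
Offer 29 ≥ 21.81914276, so the buyer accepts.

Accept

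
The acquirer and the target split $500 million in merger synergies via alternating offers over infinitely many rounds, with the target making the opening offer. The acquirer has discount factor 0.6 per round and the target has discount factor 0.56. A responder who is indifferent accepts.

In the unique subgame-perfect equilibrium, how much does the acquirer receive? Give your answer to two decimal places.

When the target proposes, the acquirer accepts any offer worth at least 0.6 times what the acquirer would get by proposing next round; and vice versa.
This gives x = 500 − 0.6y and y = 500 − 0.56x, where x and y are each side's share when it proposes.
Hence (1 − 0.6·0.56)x = 500(1 − 0.6), i.e. 0.664·x = 200.
x ≈ 301.2048; the acquirer's share is 500 − x ≈ 198.7952.

198.80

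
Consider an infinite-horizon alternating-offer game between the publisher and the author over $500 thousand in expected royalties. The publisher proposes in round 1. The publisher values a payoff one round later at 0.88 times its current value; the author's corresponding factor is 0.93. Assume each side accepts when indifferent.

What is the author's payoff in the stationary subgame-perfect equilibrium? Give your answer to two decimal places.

307.27

When the publisher proposes, the author accepts any offer worth at least 0.93 times what the author would get by proposing next round; and vice versa.
This gives x = 500 − 0.93y and y = 500 − 0.88x, where x and y are each side's share when it proposes.
Hence (1 − 0.93·0.88)x = 500(1 − 0.93), i.e. 0.1816·x = 35.
x ≈ 192.7313; the author's share is 500 − x ≈ 307.2687.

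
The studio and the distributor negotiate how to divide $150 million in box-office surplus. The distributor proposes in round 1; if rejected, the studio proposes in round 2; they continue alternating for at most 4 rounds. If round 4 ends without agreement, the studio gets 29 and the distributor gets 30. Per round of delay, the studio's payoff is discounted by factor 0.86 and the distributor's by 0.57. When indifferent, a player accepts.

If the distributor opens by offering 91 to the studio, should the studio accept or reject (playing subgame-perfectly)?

Reject

Round 4 (the studio proposes): the distributor gets 30 if talks fail, so the studio offers 30 and keeps 120.
Round 3 (the distributor proposes): the studio can get 120 next round, worth 0.86 × 120 = 103.2 now, so the distributor offers 103.2, keeping 46.8.
Round 2 (the studio proposes): the distributor can get 46.8 next round, worth 0.57 × 46.8 = 26.676 now; the studio offers that and keeps 123.324.
So by rejecting in round 1, the studio gets 123.324 next round, worth 0.86 × 123.324 = 106.05864 now.
Offer 91 < 106.05864, so the studio rejects.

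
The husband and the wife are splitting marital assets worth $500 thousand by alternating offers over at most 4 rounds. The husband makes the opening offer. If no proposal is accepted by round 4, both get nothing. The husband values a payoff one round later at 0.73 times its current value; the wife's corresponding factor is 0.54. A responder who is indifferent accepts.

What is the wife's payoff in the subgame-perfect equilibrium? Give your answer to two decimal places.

By backward induction:
Round 4 (the wife proposes): the husband will accept anything ≥ 0, so the wife offers 0 and keeps 500.
Round 3 (the husband proposes): the wife can get 500 next round, worth 0.54 × 500 = 270 now, so the husband offers 270, keeping 230.
Round 2 (the wife proposes): the husband can get 230 next round, worth 0.73 × 230 = 167.9 now, so the wife offers 167.9, keeping 332.1.
Round 1 (the husband proposes): the wife can get 332.1 next round, worth 0.54 × 332.1 = 179.334 now, so the husband offers 179.334, keeping 320.666.

179.33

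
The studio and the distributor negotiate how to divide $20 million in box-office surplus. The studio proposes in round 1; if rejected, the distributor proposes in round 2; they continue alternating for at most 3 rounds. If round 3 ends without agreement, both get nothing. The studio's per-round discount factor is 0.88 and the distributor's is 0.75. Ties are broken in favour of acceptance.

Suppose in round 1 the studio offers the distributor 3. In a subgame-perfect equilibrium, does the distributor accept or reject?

Round 3 (the studio proposes): the distributor will accept anything ≥ 0, so the studio offers 0 and keeps 20.
Round 2 (the distributor proposes): the studio can get 20 next round, worth 0.88 × 20 = 17.6 now, so the distributor offers 17.6, keeping 2.4.
So by rejecting in round 1, the distributor gets 2.4 next round, worth 0.75 × 2.4 = 1.8 now.
Offer 3 ≥ 1.8, so the distributor accepts.

Accept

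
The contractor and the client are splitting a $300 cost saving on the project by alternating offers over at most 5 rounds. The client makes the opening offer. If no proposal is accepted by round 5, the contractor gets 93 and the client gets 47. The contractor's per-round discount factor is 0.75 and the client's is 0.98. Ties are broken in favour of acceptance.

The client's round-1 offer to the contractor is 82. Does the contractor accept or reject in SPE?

Accept

Round 5 (the client proposes): the contractor gets 93 if talks fail, so the client offers 93 and keeps 207.
Round 4 (the contractor proposes): the client can get 207 next round, worth 0.98 × 207 = 202.86 now, so the contractor offers 202.86, keeping 97.14.
Round 3 (the client proposes): the contractor can get 97.14 next round, worth 0.75 × 97.14 = 72.855 now. The client offers 72.855 and keeps 300 − 72.855 = 227.145.
Round 2 (the contractor proposes): the client can get 227.145 next round, worth 0.98 × 227.145 = 222.6021 now. The contractor offers 222.6021 and keeps 300 − 222.6021 = 77.3979.
So by rejecting in round 1, the contractor gets 77.3979 next round, worth 0.75 × 77.3979 = 58.048425 now.
Offer 82 ≥ 58.048425, so the contractor accepts.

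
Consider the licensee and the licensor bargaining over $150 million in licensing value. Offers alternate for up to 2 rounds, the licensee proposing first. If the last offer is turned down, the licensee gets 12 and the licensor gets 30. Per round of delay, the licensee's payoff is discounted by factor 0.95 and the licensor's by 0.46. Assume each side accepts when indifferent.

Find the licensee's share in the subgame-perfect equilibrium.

86.52

Round 2 (the licensor proposes): the licensee gets 12 if talks fail, so the licensor offers 12 and keeps 138.
Round 1 (the licensee proposes): the licensor can get 138 next round, worth 0.46 × 138 = 63.48 now, so the licensee offers 63.48, keeping 86.52.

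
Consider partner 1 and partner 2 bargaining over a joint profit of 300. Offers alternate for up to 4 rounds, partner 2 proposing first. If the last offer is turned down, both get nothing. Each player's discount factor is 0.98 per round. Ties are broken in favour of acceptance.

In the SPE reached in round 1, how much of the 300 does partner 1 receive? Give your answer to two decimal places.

288.24

Round 4 (partner 1 proposes): rejection yields 0 for partner 2; partner 1 offers 0 and keeps 300.
Round 3 (partner 2 proposes): partner 1 can get 300 next round, worth 0.98 × 300 = 294 now; partner 2 offers that and keeps 6.
Round 2 (partner 1 proposes): partner 2 can get 6 next round, worth 0.98 × 6 = 5.88 now. Partner 1 offers 5.88 and keeps 300 − 5.88 = 294.12.
Round 1 (partner 2 proposes): partner 1 can get 294.12 next round, worth 0.98 × 294.12 = 288.2376 now; partner 2 offers that and keeps 11.7624.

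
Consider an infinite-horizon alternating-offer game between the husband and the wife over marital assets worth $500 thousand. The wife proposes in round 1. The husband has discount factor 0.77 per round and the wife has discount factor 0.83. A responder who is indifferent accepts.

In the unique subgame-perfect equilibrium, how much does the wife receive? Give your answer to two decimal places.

When the wife proposes, the husband accepts any offer worth at least 0.77 times what the husband would get by proposing next round; and vice versa.
This gives x = 500 − 0.77y and y = 500 − 0.83x, where x and y are each side's share when it proposes.
Hence (1 − 0.77·0.83)x = 500(1 − 0.77), i.e. 0.3609·x = 115.
x ≈ 318.6478; the husband's share is 500 − x ≈ 181.3522.

318.65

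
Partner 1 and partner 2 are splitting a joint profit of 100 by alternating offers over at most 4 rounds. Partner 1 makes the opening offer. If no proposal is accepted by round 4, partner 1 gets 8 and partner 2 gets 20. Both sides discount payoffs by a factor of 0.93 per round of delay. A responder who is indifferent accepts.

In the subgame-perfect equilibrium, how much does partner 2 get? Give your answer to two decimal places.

80.51

Round 4 (partner 2 proposes): partner 1 gets 8 if talks fail, so partner 2 offers 8 and keeps 92.
Round 3 (partner 1 proposes): partner 2 can get 92 next round, worth 0.93 × 92 = 85.56 now. Partner 1 offers 85.56 and keeps 100 − 85.56 = 14.44.
Round 2 (partner 2 proposes): partner 1 can get 14.44 next round, worth 0.93 × 14.44 = 13.4292 now, so partner 2 offers 13.4292, keeping 86.5708.
Round 1 (partner 1 proposes): partner 2 can get 86.5708 next round, worth 0.93 × 86.5708 = 80.510844 now. Partner 1 offers 80.510844 and keeps 100 − 80.510844 = 19.489156.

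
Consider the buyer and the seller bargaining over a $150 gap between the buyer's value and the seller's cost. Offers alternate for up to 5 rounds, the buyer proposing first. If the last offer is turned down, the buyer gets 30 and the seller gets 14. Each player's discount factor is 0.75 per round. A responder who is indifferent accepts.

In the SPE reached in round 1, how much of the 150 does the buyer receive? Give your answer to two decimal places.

101.63

Round 5 (the buyer proposes): the seller gets 14 if talks fail, so the buyer offers 14 and keeps 136.
Round 4 (the seller proposes): the buyer can get 136 next round, worth 0.75 × 136 = 102 now, so the seller offers 102, keeping 48.
Round 3 (the buyer proposes): the seller can get 48 next round, worth 0.75 × 48 = 36 now; the buyer offers that and keeps 114.
Round 2 (the seller proposes): the buyer can get 114 next round, worth 0.75 × 114 = 85.5 now; the seller offers that and keeps 64.5.
Round 1 (the buyer proposes): the seller can get 64.5 next round, worth 0.75 × 64.5 = 48.375 now, so the buyer offers 48.375, keeping 101.625.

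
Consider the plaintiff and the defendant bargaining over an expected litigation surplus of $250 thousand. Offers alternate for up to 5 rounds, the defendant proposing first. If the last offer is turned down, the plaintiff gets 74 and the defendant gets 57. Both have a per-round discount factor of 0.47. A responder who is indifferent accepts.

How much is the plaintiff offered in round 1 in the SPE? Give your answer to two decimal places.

79.64

Round 5 (the defendant proposes): the plaintiff gets 74 if talks fail, so the defendant offers 74 and keeps 176.
Round 4 (the plaintiff proposes): the defendant can get 176 next round, worth 0.47 × 176 = 82.72 now. The plaintiff offers 82.72 and keeps 250 − 82.72 = 167.28.
Round 3 (the defendant proposes): the plaintiff can get 167.28 next round, worth 0.47 × 167.28 = 78.6216 now. The defendant offers 78.6216 and keeps 250 − 78.6216 = 171.3784.
Round 2 (the plaintiff proposes): the defendant can get 171.3784 next round, worth 0.47 × 171.3784 = 80.547848 now. The plaintiff offers 80.547848 and keeps 250 − 80.547848 = 169.452152.
Round 1 (the defendant proposes): the plaintiff can get 169.452152 next round, worth 0.47 × 169.452152 = 79.64251144 now; the defendant offers that and keeps 170.35748856.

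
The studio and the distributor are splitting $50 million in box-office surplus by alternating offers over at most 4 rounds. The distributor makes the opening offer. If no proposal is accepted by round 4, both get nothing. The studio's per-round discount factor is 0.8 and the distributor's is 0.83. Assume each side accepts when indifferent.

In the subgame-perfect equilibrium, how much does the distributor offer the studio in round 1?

Round 4 (the studio proposes): the distributor will accept anything ≥ 0, so the studio offers 0 and keeps 50.
Round 3 (the distributor proposes): the studio can get 50 next round, worth 0.8 × 50 = 40 now. The distributor offers 40 and keeps 50 − 40 = 10.
Round 2 (the studio proposes): the distributor can get 10 next round, worth 0.83 × 10 = 8.3 now. The studio offers 8.3 and keeps 50 − 8.3 = 41.7.
Round 1 (the distributor proposes): the studio can get 41.7 next round, worth 0.8 × 41.7 = 33.36 now; the distributor offers that and keeps 16.64.

33.36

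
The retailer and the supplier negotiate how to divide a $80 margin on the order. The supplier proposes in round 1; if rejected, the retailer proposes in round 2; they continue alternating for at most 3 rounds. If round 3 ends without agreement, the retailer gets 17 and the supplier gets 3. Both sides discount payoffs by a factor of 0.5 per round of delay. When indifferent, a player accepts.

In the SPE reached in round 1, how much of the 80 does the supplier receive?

55.75

Round 3 (the supplier proposes): the retailer gets 17 if talks fail, so the supplier offers 17 and keeps 63.
Round 2 (the retailer proposes): the supplier can get 63 next round, worth 0.5 × 63 = 31.5 now, so the retailer offers 31.5, keeping 48.5.
Round 1 (the supplier proposes): the retailer can get 48.5 next round, worth 0.5 × 48.5 = 24.25 now, so the supplier offers 24.25, keeping 55.75.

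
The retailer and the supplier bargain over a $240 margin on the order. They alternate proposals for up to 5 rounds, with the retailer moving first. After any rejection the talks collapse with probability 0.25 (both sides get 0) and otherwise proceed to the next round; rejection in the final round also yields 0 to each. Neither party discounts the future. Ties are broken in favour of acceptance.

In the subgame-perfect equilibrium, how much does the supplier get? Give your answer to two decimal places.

70.31

Round 5 (the retailer proposes): the supplier will accept anything ≥ 0, so the retailer offers 0 and keeps 240.
Round 4 (the supplier proposes): rejecting gives the retailer an expected 0.75 × 240 = 180. The supplier offers 180 and keeps 240 − 180 = 60.
Round 3 (the retailer proposes): rejecting gives the supplier an expected 0.75 × 60 = 45; the retailer offers that and keeps 195.
Round 2 (the supplier proposes): rejecting gives the retailer an expected 0.75 × 195 = 146.25; the supplier offers that and keeps 93.75.
Round 1 (the retailer proposes): rejecting gives the supplier an expected 0.75 × 93.75 = 70.3125, so the retailer offers 70.3125, keeping 169.6875.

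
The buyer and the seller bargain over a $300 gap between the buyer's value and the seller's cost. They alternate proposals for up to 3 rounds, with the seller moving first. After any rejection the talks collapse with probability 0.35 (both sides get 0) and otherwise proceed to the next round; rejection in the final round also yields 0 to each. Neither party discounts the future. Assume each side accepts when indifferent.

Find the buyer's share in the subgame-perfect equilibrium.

68.25

Round 3 (the seller proposes): rejection yields 0 for the buyer; the seller offers 0 and keeps 300.
Round 2 (the buyer proposes): rejecting gives the seller an expected 0.65 × 300 = 195, so the buyer offers 195, keeping 105.
Round 1 (the seller proposes): rejecting gives the buyer an expected 0.65 × 105 = 68.25, so the seller offers 68.25, keeping 231.75.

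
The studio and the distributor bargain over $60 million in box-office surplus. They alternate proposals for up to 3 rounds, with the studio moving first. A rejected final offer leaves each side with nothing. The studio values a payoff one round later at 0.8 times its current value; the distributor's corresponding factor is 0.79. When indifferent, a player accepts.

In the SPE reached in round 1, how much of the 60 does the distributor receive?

9.48

Round 3 (the studio proposes): rejection yields 0 for the distributor; the studio offers 0 and keeps 60.
Round 2 (the distributor proposes): the studio can get 60 next round, worth 0.8 × 60 = 48 now, so the distributor offers 48, keeping 12.
Round 1 (the studio proposes): the distributor can get 12 next round, worth 0.79 × 12 = 9.48 now; the studio offers that and keeps 50.52.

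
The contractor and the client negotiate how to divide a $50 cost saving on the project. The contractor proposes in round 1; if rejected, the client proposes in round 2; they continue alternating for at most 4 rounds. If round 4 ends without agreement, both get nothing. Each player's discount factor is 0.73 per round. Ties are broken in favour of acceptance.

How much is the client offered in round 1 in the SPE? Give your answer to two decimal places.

29.31

By backward induction:
Round 4 (the client proposes): the contractor will accept anything ≥ 0, so the client offers 0 and keeps 50.
Round 3 (the contractor proposes): the client can get 50 next round, worth 0.73 × 50 = 36.5 now, so the contractor offers 36.5, keeping 13.5.
Round 2 (the client proposes): the contractor can get 13.5 next round, worth 0.73 × 13.5 = 9.855 now. The client offers 9.855 and keeps 50 − 9.855 = 40.145.
Round 1 (the contractor proposes): the client can get 40.145 next round, worth 0.73 × 40.145 = 29.30585 now, so the contractor offers 29.30585, keeping 20.69415.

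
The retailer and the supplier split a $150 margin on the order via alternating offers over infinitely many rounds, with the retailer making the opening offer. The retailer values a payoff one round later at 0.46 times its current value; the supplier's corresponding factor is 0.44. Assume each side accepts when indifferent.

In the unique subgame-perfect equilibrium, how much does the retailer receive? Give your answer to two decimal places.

105.32

In a stationary SPE each proposer offers the other exactly their discounted continuation value.
If the retailer keeps x when proposing and the supplier keeps y when proposing, then x = 150 − 0.44y and y = 150 − 0.46x.
Solving: x = 150(1 − 0.44) / (1 − 0.46·0.44) = 84 / 0.7976 ≈ 105.3159.
The supplier gets 150 − 105.3159 ≈ 44.6841.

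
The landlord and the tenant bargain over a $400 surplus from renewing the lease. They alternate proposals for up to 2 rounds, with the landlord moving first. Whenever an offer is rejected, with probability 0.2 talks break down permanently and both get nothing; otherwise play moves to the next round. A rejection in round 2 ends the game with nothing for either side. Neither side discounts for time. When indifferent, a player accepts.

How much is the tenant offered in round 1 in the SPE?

By backward induction:
Round 2 (the tenant proposes): the landlord will accept anything ≥ 0, so the tenant offers 0 and keeps 400.
Round 1 (the landlord proposes): rejecting gives the tenant an expected 0.8 × 400 = 320, so the landlord offers 320, keeping 80.

320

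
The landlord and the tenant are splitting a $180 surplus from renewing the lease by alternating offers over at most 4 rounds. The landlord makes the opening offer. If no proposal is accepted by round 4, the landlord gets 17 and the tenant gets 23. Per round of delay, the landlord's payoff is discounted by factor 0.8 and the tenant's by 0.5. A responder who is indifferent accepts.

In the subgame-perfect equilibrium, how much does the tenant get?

Work backward from the last round.
Round 4 (the tenant proposes): the landlord gets 17 if talks fail, so the tenant offers 17 and keeps 163.
Round 3 (the landlord proposes): the tenant can get 163 next round, worth 0.5 × 163 = 81.5 now; the landlord offers that and keeps 98.5.
Round 2 (the tenant proposes): the landlord can get 98.5 next round, worth 0.8 × 98.5 = 78.8 now, so the tenant offers 78.8, keeping 101.2.
Round 1 (the landlord proposes): the tenant can get 101.2 next round, worth 0.5 × 101.2 = 50.6 now; the landlord offers that and keeps 129.4.

50.6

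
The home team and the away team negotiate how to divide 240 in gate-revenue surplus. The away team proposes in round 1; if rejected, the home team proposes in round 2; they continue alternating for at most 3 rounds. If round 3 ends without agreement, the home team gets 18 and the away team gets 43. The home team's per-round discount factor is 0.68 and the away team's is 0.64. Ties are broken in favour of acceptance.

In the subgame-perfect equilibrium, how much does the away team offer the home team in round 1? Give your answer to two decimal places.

66.59

Round 3 (the away team proposes): the home team gets 18 if talks fail, so the away team offers 18 and keeps 222.
Round 2 (the home team proposes): the away team can get 222 next round, worth 0.64 × 222 = 142.08 now. The home team offers 142.08 and keeps 240 − 142.08 = 97.92.
Round 1 (the away team proposes): the home team can get 97.92 next round, worth 0.68 × 97.92 = 66.5856 now, so the away team offers 66.5856, keeping 173.4144.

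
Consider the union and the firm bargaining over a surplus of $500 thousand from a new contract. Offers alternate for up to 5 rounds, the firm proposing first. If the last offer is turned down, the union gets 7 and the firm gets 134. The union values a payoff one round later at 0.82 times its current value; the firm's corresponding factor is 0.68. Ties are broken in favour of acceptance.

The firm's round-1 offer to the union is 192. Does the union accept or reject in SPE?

Reject

Work out the union's continuation value if the offer is rejected.
Round 5 (the firm proposes): the union gets 7 if talks fail, so the firm offers 7 and keeps 493.
Round 4 (the union proposes): the firm can get 493 next round, worth 0.68 × 493 = 335.24 now. The union offers 335.24 and keeps 500 − 335.24 = 164.76.
Round 3 (the firm proposes): the union can get 164.76 next round, worth 0.82 × 164.76 = 135.1032 now, so the firm offers 135.1032, keeping 364.8968.
Round 2 (the union proposes): the firm can get 364.8968 next round, worth 0.68 × 364.8968 = 248.129824 now; the union offers that and keeps 251.870176.
So by rejecting in round 1, the union gets 251.870176 next round, worth 0.82 × 251.870176 = 206.53354432 now.
Offer 192 < 206.53354432, so the union rejects.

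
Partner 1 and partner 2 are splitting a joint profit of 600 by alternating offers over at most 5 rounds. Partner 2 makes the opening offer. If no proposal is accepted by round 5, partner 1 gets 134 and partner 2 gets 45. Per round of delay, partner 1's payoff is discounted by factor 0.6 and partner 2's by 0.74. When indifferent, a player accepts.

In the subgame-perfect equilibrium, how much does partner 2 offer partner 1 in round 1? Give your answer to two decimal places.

By backward induction:
Round 5 (partner 2 proposes): partner 1 gets 134 if talks fail, so partner 2 offers 134 and keeps 466.
Round 4 (partner 1 proposes): partner 2 can get 466 next round, worth 0.74 × 466 = 344.84 now, so partner 1 offers 344.84, keeping 255.16.
Round 3 (partner 2 proposes): partner 1 can get 255.16 next round, worth 0.6 × 255.16 = 153.096 now. Partner 2 offers 153.096 and keeps 600 − 153.096 = 446.904.
Round 2 (partner 1 proposes): partner 2 can get 446.904 next round, worth 0.74 × 446.904 = 330.70896 now. Partner 1 offers 330.70896 and keeps 600 − 330.70896 = 269.29104.
Round 1 (partner 2 proposes): partner 1 can get 269.29104 next round, worth 0.6 × 269.29104 = 161.574624 now; partner 2 offers that and keeps 438.425376.

161.57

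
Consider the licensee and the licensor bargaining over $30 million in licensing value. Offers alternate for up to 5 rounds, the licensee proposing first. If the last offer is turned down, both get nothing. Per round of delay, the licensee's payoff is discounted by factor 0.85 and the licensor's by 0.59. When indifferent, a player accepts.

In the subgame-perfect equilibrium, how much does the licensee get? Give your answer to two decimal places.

26.01

Solve by backward induction from round 5.
Round 5 (the licensee proposes): the licensor will accept anything ≥ 0, so the licensee offers 0 and keeps 30.
Round 4 (the licensor proposes): the licensee can get 30 next round, worth 0.85 × 30 = 25.5 now. The licensor offers 25.5 and keeps 30 − 25.5 = 4.5.
Round 3 (the licensee proposes): the licensor can get 4.5 next round, worth 0.59 × 4.5 = 2.655 now; the licensee offers that and keeps 27.345.
Round 2 (the licensor proposes): the licensee can get 27.345 next round, worth 0.85 × 27.345 = 23.24325 now; the licensor offers that and keeps 6.75675.
Round 1 (the licensee proposes): the licensor can get 6.75675 next round, worth 0.59 × 6.75675 = 3.9864825 now. The licensee offers 3.9864825 and keeps 30 − 3.9864825 = 26.0135175.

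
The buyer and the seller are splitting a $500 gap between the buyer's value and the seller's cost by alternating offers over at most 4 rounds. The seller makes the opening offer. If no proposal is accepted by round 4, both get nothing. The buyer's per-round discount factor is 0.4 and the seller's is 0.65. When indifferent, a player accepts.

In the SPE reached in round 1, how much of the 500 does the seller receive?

378

Work backward from the last round.
Round 4 (the buyer proposes): rejection yields 0 for the seller; the buyer offers 0 and keeps 500.
Round 3 (the seller proposes): the buyer can get 500 next round, worth 0.4 × 500 = 200 now; the seller offers that and keeps 300.
Round 2 (the buyer proposes): the seller can get 300 next round, worth 0.65 × 300 = 195 now. The buyer offers 195 and keeps 500 − 195 = 305.
Round 1 (the seller proposes): the buyer can get 305 next round, worth 0.4 × 305 = 122 now, so the seller offers 122, keeping 378.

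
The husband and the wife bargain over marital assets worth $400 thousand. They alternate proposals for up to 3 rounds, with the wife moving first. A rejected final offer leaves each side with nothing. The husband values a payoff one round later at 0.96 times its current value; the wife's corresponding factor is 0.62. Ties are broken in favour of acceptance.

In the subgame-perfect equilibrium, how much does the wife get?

254.08

Round 3 (the wife proposes): the husband will accept anything ≥ 0, so the wife offers 0 and keeps 400.
Round 2 (the husband proposes): the wife can get 400 next round, worth 0.62 × 400 = 248 now, so the husband offers 248, keeping 152.
Round 1 (the wife proposes): the husband can get 152 next round, worth 0.96 × 152 = 145.92 now. The wife offers 145.92 and keeps 400 − 145.92 = 254.08.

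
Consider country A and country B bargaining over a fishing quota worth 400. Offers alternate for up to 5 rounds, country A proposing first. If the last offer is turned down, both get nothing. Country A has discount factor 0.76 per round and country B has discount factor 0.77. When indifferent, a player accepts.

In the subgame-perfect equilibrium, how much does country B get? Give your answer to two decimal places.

117.18

Work backward from the last round.
Round 5 (country A proposes): rejection yields 0 for country B; country A offers 0 and keeps 400.
Round 4 (country B proposes): country A can get 400 next round, worth 0.76 × 400 = 304 now; country B offers that and keeps 96.
Round 3 (country A proposes): country B can get 96 next round, worth 0.77 × 96 = 73.92 now. Country A offers 73.92 and keeps 400 − 73.92 = 326.08.
Round 2 (country B proposes): country A can get 326.08 next round, worth 0.76 × 326.08 = 247.8208 now. Country B offers 247.8208 and keeps 400 − 247.8208 = 152.1792.
Round 1 (country A proposes): country B can get 152.1792 next round, worth 0.77 × 152.1792 = 117.177984 now. Country A offers 117.177984 and keeps 400 − 117.177984 = 282.822016.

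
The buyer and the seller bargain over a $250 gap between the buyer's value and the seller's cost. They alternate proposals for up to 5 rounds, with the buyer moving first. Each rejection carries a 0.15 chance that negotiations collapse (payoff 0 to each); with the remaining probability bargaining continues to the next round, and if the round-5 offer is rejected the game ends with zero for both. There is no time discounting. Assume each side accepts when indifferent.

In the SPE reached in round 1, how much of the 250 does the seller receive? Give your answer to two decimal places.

54.90

By backward induction:
Round 5 (the buyer proposes): the seller will accept anything ≥ 0, so the buyer offers 0 and keeps 250.
Round 4 (the seller proposes): rejecting gives the buyer an expected 0.85 × 250 = 212.5, so the seller offers 212.5, keeping 37.5.
Round 3 (the buyer proposes): rejecting gives the seller an expected 0.85 × 37.5 = 31.875, so the buyer offers 31.875, keeping 218.125.
Round 2 (the seller proposes): rejecting gives the buyer an expected 0.85 × 218.125 = 185.40625, so the seller offers 185.40625, keeping 64.59375.
Round 1 (the buyer proposes): rejecting gives the seller an expected 0.85 × 64.59375 = 54.9046875, so the buyer offers 54.9046875, keeping 195.0953125.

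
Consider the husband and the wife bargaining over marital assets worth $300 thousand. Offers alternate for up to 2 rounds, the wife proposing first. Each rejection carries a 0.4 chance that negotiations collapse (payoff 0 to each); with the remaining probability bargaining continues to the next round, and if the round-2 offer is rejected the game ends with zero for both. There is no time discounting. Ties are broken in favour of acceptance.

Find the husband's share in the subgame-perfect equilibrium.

By backward induction:
Round 2 (the husband proposes): the wife will accept anything ≥ 0, so the husband offers 0 and keeps 300.
Round 1 (the wife proposes): rejecting gives the husband an expected 0.6 × 300 = 180, so the wife offers 180, keeping 120.

180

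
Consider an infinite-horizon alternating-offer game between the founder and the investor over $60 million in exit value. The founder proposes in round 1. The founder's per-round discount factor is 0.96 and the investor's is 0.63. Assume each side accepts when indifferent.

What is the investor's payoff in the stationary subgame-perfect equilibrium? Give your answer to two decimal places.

When the founder proposes, the investor accepts any offer worth at least 0.63 times what the investor would get by proposing next round; and vice versa.
This gives x = 60 − 0.63y and y = 60 − 0.96x, where x and y are each side's share when it proposes.
Hence (1 − 0.63·0.96)x = 60(1 − 0.63), i.e. 0.3952·x = 22.2.
x ≈ 56.1741; the investor's share is 60 − x ≈ 3.8259.

3.83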